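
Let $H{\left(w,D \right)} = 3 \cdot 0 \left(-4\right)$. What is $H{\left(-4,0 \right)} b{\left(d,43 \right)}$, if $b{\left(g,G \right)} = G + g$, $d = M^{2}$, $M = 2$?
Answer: $0$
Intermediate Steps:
$d = 4$ ($d = 2^{2} = 4$)
$H{\left(w,D \right)} = 0$ ($H{\left(w,D \right)} = 0 \left(-4\right) = 0$)
$H{\left(-4,0 \right)} b{\left(d,43 \right)} = 0 \left(43 + 4\right) = 0 \cdot 47 = 0$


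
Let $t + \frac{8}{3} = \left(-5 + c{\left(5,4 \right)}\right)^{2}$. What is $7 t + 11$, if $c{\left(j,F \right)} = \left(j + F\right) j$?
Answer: $\frac{33577}{3} \approx 11192.0$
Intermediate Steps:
$c{\left(j,F \right)} = j \left(F + j\right)$ ($c{\left(j,F \right)} = \left(F + j\right) j = j \left(F + j\right)$)
$t = \frac{4792}{3}$ ($t = - \frac{8}{3} + \left(-5 + 5 \left(4 + 5\right)\right)^{2} = - \frac{8}{3} + \left(-5 + 5 \cdot 9\right)^{2} = - \frac{8}{3} + \left(-5 + 45\right)^{2} = - \frac{8}{3} + 40^{2} = - \frac{8}{3} + 1600 = \frac{4792}{3} \approx 1597.3$)
$7 t + 11 = 7 \cdot \frac{4792}{3} + 11 = \frac{33544}{3} + 11 = \frac{33577}{3}$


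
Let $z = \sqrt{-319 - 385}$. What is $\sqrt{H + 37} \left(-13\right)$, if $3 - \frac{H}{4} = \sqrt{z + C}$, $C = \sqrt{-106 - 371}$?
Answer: $- 13 \sqrt{49 - 4 \sqrt{i} \sqrt{3 \sqrt{53} + 8 \sqrt{11}}} \approx -73.907 + 22.491 i$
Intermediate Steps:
$z = 8 i \sqrt{11}$ ($z = \sqrt{-704} = 8 i \sqrt{11} \approx 26.533 i$)
$C = 3 i \sqrt{53}$ ($C = \sqrt{-477} = 3 i \sqrt{53} \approx 21.84 i$)
$H = 12 - 4 \sqrt{3 i \sqrt{53} + 8 i \sqrt{11}}$ ($H = 12 - 4 \sqrt{8 i \sqrt{11} + 3 i \sqrt{53}} = 12 - 4 \sqrt{3 i \sqrt{53} + 8 i \sqrt{11}} \approx -7.672 - 19.672 i$)
$\sqrt{H + 37} \left(-13\right) = \sqrt{\left(12 - 4 \sqrt{i} \sqrt{3 \sqrt{53} + 8 \sqrt{11}}\right) + 37} \left(-13\right) = \sqrt{49 - 4 \sqrt{i} \sqrt{3 \sqrt{53} + 8 \sqrt{11}}} \left(-13\right) = - 13 \sqrt{49 - 4 \sqrt{i} \sqrt{3 \sqrt{53} + 8 \sqrt{11}}}$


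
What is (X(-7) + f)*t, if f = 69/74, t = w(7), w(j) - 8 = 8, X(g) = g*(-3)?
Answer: 12984/37 ≈ 350.92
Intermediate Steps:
X(g) = -3*g
w(j) = 16 (w(j) = 8 + 8 = 16)
t = 16
f = 69/74 (f = 69*(1/74) = 69/74 ≈ 0.93243)
(X(-7) + f)*t = (-3*(-7) + 69/74)*16 = (21 + 69/74)*16 = (1623/74)*16 = 12984/37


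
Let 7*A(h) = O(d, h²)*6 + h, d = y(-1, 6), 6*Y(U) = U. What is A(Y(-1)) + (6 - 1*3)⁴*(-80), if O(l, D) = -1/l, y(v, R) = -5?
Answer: -1360769/210 ≈ -6479.9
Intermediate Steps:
Y(U) = U/6
d = -5
A(h) = 6/35 + h/7 (A(h) = (-1/(-5)*6 + h)/7 = (-1*(-⅕)*6 + h)/7 = ((⅕)*6 + h)/7 = (6/5 + h)/7 = 6/35 + h/7)
A(Y(-1)) + (6 - 1*3)⁴*(-80) = (6/35 + ((⅙)*(-1))/7) + (6 - 1*3)⁴*(-80) = (6/35 + (⅐)*(-⅙)) + (6 - 3)⁴*(-80) = (6/35 - 1/42) + 3⁴*(-80) = 31/210 + 81*(-80) = 31/210 - 6480 = -1360769/210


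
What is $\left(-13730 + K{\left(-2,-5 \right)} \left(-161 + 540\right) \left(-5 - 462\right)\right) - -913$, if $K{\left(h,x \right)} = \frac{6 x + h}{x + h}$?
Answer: $- \frac{5753495}{7} \approx -8.2193 \cdot 10^{5}$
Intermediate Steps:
$K{\left(h,x \right)} = \frac{h + 6 x}{h + x}$
$\left(-13730 + K{\left(-2,-5 \right)} \left(-161 + 540\right) \left(-5 - 462\right)\right) - -913 = \left(-13730 + \frac{-2 + 6 \left(-5\right)}{-2 - 5} \left(-161 + 540\right) \left(-5 - 462\right)\right) - -913 = \left(-13730 + \frac{-2 - 30}{-7} \cdot 379 \left(-467\right)\right) + \left(952 - 39\right) = \left(-13730 + \left(- \frac{1}{7}\right) \left(-32\right) \left(-176993\right)\right) + 913 = \left(-13730 + \frac{32}{7} \left(-176993\right)\right) + 913 = \left(-13730 - \frac{5663776}{7}\right) + 913 = - \frac{5759886}{7} + 913 = - \frac{5753495}{7}$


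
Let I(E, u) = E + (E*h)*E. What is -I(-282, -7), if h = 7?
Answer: -556386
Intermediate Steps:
I(E, u) = E + 7*E**2 (I(E, u) = E + (E*7)*E = E + (7*E)*E = E + 7*E**2)
-I(-282, -7) = -(-282)*(1 + 7*(-282)) = -(-282)*(1 - 1974) = -(-282)*(-1973) = -1*556386 = -556386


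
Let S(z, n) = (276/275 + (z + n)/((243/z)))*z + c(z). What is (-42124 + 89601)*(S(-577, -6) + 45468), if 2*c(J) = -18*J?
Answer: -2375279951976772/66825 ≈ -3.5545e+10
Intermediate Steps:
c(J) = -9*J (c(J) = (-18*J)/2 = -9*J)
S(z, n) = -9*z + z*(276/275 + z*(n + z)/243) (S(z, n) = (276/275 + (z + n)/((243/z)))*z - 9*z = (276*(1/275) + (n + z)*(z/243))*z - 9*z = (276/275 + z*(n + z)/243)*z - 9*z = z*(276/275 + z*(n + z)/243) - 9*z = -9*z + z*(276/275 + z*(n + z)/243))
(-42124 + 89601)*(S(-577, -6) + 45468) = (-42124 + 89601)*((1/66825)*(-577)*(-534357 + 275*(-577)**2 + 275*(-6)*(-577)) + 45468) = 47477*((1/66825)*(-577)*(-534357 + 275*332929 + 952050) + 45468) = 47477*((1/66825)*(-577)*(-534357 + 91555475 + 952050) + 45468) = 47477*((1/66825)*(-577)*91973168 + 45468) = 47477*(-53068517936/66825 + 45468) = 47477*(-50030118836/66825) = -2375279951976772/66825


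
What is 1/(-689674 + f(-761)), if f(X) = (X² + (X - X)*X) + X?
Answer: -1/111314 ≈ -8.9836e-6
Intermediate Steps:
f(X) = X + X² (f(X) = (X² + 0*X) + X = (X² + 0) + X = X² + X = X + X²)
1/(-689674 + f(-761)) = 1/(-689674 - 761*(1 - 761)) = 1/(-689674 - 761*(-760)) = 1/(-689674 + 578360) = 1/(-111314) = -1/111314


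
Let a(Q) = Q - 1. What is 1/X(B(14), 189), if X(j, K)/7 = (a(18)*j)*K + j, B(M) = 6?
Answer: 1/134988 ≈ 7.4081e-6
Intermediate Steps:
a(Q) = -1 + Q
X(j, K) = 7*j + 119*K*j (X(j, K) = 7*(((-1 + 18)*j)*K + j) = 7*((17*j)*K + j) = 7*(17*K*j + j) = 7*(j + 17*K*j) = 7*j + 119*K*j)
1/X(B(14), 189) = 1/(7*6*(1 + 17*189)) = 1/(7*6*(1 + 3213)) = 1/(7*6*3214) = 1/134988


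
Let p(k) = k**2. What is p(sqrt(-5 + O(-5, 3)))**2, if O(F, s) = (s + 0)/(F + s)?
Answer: 169/4 ≈ 42.250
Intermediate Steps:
O(F, s) = s/(F + s)
p(sqrt(-5 + O(-5, 3)))**2 = ((sqrt(-5 + 3/(-5 + 3)))**2)**2 = ((sqrt(-5 + 3/(-2)))**2)**2 = ((sqrt(-5 + 3*(-1/2)))**2)**2 = ((sqrt(-5 - 3/2))**2)**2 = ((sqrt(-13/2))**2)**2 = ((I*sqrt(26)/2)**2)**2 = (-13/2)**2 = 169/4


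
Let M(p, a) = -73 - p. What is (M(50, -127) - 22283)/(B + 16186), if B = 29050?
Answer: -11203/22618 ≈ -0.49531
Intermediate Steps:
(M(50, -127) - 22283)/(B + 16186) = ((-73 - 1*50) - 22283)/(29050 + 16186) = ((-73 - 50) - 22283)/45236 = (-123 - 22283)*(1/45236) = -22406*1/45236 = -11203/22618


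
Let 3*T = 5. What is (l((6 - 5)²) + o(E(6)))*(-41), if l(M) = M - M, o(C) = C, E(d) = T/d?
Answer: -205/18 ≈ -11.389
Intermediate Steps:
T = 5/3 (T = (⅓)*5 = 5/3 ≈ 1.6667)
E(d) = 5/(3*d)
l(M) = 0
(l((6 - 5)²) + o(E(6)))*(-41) = (0 + (5/3)/6)*(-41) = (0 + (5/3)*(⅙))*(-41) = (0 + 5/18)*(-41) = (5/18)*(-41) = -205/18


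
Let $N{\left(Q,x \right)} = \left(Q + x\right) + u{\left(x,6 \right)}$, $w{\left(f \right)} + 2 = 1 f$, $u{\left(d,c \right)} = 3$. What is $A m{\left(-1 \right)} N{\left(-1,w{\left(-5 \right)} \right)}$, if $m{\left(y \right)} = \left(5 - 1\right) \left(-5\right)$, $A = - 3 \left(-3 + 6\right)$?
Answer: $-900$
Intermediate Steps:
$A = -9$ ($A = \left(-3\right) 3 = -9$)
$m{\left(y \right)} = -20$ ($m{\left(y \right)} = 4 \left(-5\right) = -20$)
$w{\left(f \right)} = -2 + f$ ($w{\left(f \right)} = -2 + 1 f = -2 + f$)
$N{\left(Q,x \right)} = 3 + Q + x$ ($N{\left(Q,x \right)} = \left(Q + x\right) + 3 = 3 + Q + x$)
$A m{\left(-1 \right)} N{\left(-1,w{\left(-5 \right)} \right)} = \left(-9\right) \left(-20\right) \left(3 - 1 - 7\right) = 180 \left(3 - 1 - 7\right) = 180 \left(-5\right) = -900$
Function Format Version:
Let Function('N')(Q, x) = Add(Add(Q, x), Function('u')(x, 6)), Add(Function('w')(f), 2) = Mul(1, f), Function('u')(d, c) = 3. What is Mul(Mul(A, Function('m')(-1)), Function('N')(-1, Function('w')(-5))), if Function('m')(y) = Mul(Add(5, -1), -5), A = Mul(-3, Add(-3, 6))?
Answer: -900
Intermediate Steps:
A = -9 (A = Mul(-3, 3) = -9)
Function('m')(y) = -20 (Function('m')(y) = Mul(4, -5) = -20)
Function('w')(f) = Add(-2, f) (Function('w')(f) = Add(-2, Mul(1, f)) = Add(-2, f))
Function('N')(Q, x) = Add(3, Q, x) (Function('N')(Q, x) = Add(Add(Q, x), 3) = Add(3, Q, x))
Mul(Mul(A, Function('m')(-1)), Function('N')(-1, Function('w')(-5))) = Mul(Mul(-9, -20), Add(3, -1, Add(-2, -5))) = Mul(180, Add(3, -1, -7)) = Mul(180, -5) = -900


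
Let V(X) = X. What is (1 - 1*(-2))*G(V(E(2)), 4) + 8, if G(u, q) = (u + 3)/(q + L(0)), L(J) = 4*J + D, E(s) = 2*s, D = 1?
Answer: 61/5 ≈ 12.200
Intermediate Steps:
L(J) = 1 + 4*J (L(J) = 4*J + 1 = 1 + 4*J)
G(u, q) = (3 + u)/(1 + q) (G(u, q) = (u + 3)/(q + (1 + 4*0)) = (3 + u)/(q + (1 + 0)) = (3 + u)/(q + 1) = (3 + u)/(1 + q))
(1 - 1*(-2))*G(V(E(2)), 4) + 8 = (1 - 1*(-2))*((3 + 2*2)/(1 + 4)) + 8 = (1 + 2)*((3 + 4)/5) + 8 = 3*((1/5)*7) + 8 = 3*(7/5) + 8 = 21/5 + 8 = 61/5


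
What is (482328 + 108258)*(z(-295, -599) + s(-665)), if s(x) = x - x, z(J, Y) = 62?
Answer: 36616332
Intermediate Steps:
s(x) = 0
(482328 + 108258)*(z(-295, -599) + s(-665)) = (482328 + 108258)*(62 + 0) = 590586*62 = 36616332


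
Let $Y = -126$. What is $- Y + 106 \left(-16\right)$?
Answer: $-1570$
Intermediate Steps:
$- Y + 106 \left(-16\right) = \left(-1\right) \left(-126\right) + 106 \left(-16\right) = 126 - 1696 = -1570$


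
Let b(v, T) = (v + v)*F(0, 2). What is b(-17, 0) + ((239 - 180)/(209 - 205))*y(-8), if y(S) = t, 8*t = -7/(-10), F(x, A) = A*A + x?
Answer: -43107/320 ≈ -134.71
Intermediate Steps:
F(x, A) = x + A² (F(x, A) = A² + x = x + A²)
b(v, T) = 8*v (b(v, T) = (v + v)*(0 + 2²) = (2*v)*(0 + 4) = (2*v)*4 = 8*v)
t = 7/80 (t = (-7/(-10))/8 = (-7*(-⅒))/8 = (⅛)*(7/10) = 7/80 ≈ 0.087500)
y(S) = 7/80
b(-17, 0) + ((239 - 180)/(209 - 205))*y(-8) = 8*(-17) + ((239 - 180)/(209 - 205))*(7/80) = -136 + (59/4)*(7/80) = -136 + 413/320 = -43107/320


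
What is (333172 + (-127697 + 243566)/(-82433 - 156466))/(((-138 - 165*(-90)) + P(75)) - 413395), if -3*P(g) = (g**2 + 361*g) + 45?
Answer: -26531447253/32617517534 ≈ -0.81341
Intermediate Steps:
P(g) = -15 - 361*g/3 - g**2/3 (P(g) = -((g**2 + 361*g) + 45)/3 = -(45 + g**2 + 361*g)/3 = -15 - 361*g/3 - g**2/3)
(333172 + (-127697 + 243566)/(-82433 - 156466))/(((-138 - 165*(-90)) + P(75)) - 413395) = (333172 + (-127697 + 243566)/(-82433 - 156466))/(((-138 - 165*(-90)) + (-15 - 361/3*75 - 1/3*75**2)) - 413395) = (333172 + 115869/(-238899))/(((-138 + 14850) + (-15 - 9025 - 1/3*5625)) - 413395) = (333172 + 115869*(-1/238899))/((14712 + (-15 - 9025 - 1875)) - 413395) = (333172 - 38623/79633)/((14712 - 10915) - 413395) = 26531447253/(79633*(3797 - 413395)) = (26531447253/79633)/(-409598) = (26531447253/79633)*(-1/409598) = -26531447253/32617517534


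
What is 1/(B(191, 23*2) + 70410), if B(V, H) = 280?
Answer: 1/70690 ≈ 1.4146e-5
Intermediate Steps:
1/(B(191, 23*2) + 70410) = 1/(280 + 70410) = 1/70690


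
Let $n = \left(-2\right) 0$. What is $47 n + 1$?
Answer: $1$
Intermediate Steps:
$n = 0$
$47 n + 1 = 47 \cdot 0 + 1 = 0 + 1 = 1$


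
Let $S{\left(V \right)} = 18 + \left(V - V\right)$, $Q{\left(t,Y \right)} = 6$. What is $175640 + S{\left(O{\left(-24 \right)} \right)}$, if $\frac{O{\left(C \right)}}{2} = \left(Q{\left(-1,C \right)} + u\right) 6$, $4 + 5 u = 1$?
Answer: $175658$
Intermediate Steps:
$u = - \frac{3}{5}$ ($u = - \frac{4}{5} + \frac{1}{5} \cdot 1 = - \frac{4}{5} + \frac{1}{5} = - \frac{3}{5} \approx -0.6$)
$O{\left(C \right)} = \frac{324}{5}$ ($O{\left(C \right)} = 2 \left(6 - \frac{3}{5}\right) 6 = 2 \cdot \frac{27}{5} \cdot 6 = 2 \cdot \frac{162}{5} = \frac{324}{5}$)
$S{\left(V \right)} = 18$ ($S{\left(V \right)} = 18 + 0 = 18$)
$175640 + S{\left(O{\left(-24 \right)} \right)} = 175640 + 18 = 175658$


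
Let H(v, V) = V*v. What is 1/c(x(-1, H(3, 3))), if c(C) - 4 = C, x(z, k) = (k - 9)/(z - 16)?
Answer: ¼ ≈ 0.25000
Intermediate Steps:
x(z, k) = (-9 + k)/(-16 + z)
c(C) = 4 + C
1/c(x(-1, H(3, 3))) = 1/(4 + (-9 + 3*3)/(-16 - 1)) = 1/(4 + (-9 + 9)/(-17)) = 1/(4 - 1/17*0) = 1/(4 + 0) = 1/4 = ¼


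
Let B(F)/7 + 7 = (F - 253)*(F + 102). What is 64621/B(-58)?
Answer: -64621/95837 ≈ -0.67428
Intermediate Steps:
B(F) = -49 + 7*(-253 + F)*(102 + F) (B(F) = -49 + 7*((F - 253)*(F + 102)) = -49 + 7*((-253 + F)*(102 + F)) = -49 + 7*(-253 + F)*(102 + F))
64621/B(-58) = 64621/(-180691 - 1057*(-58) + 7*(-58)²) = 64621/(-180691 + 61306 + 7*3364) = 64621/(-180691 + 61306 + 23548) = 64621/(-95837) = 64621*(-1/95837) = -64621/95837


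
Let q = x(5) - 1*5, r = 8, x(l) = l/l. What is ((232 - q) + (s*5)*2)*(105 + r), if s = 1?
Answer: 27798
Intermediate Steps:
x(l) = 1
q = -4 (q = 1 - 1*5 = 1 - 5 = -4)
((232 - q) + (s*5)*2)*(105 + r) = ((232 - 1*(-4)) + (1*5)*2)*(105 + 8) = ((232 + 4) + 5*2)*113 = (236 + 10)*113 = 246*113 = 27798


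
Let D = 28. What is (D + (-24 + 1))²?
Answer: 25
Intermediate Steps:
(D + (-24 + 1))² = (28 + (-24 + 1))² = (28 - 23)² = 5² = 25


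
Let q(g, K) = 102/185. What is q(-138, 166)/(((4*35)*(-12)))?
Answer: -17/51800 ≈ -0.00032819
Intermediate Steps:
q(g, K) = 102/185 (q(g, K) = 102*(1/185) = 102/185)
q(-138, 166)/(((4*35)*(-12))) = 102/(185*(((4*35)*(-12)))) = 102/(185*((140*(-12)))) = (102/185)/(-1680) = (102/185)*(-1/1680) = -17/51800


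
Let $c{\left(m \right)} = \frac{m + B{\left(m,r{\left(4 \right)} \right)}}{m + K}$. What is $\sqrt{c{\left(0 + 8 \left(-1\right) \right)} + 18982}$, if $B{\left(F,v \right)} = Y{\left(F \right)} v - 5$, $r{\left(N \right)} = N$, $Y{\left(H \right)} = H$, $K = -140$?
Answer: $\frac{\sqrt{103947097}}{74} \approx 137.78$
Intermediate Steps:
$B{\left(F,v \right)} = -5 + F v$ ($B{\left(F,v \right)} = F v - 5 = -5 + F v$)
$c{\left(m \right)} = \frac{-5 + 5 m}{-140 + m}$ ($c{\left(m \right)} = \frac{m + \left(-5 + m 4\right)}{m - 140} = \frac{m + \left(-5 + 4 m\right)}{-140 + m} = \frac{-5 + 5 m}{-140 + m}$)
$\sqrt{c{\left(0 + 8 \left(-1\right) \right)} + 18982} = \sqrt{\frac{5 \left(-1 + \left(0 + 8 \left(-1\right)\right)\right)}{-140 + \left(0 + 8 \left(-1\right)\right)} + 18982} = \sqrt{\frac{5 \left(-1 + \left(0 - 8\right)\right)}{-140 + \left(0 - 8\right)} + 18982} = \sqrt{\frac{5 \left(-1 - 8\right)}{-140 - 8} + 18982} = \sqrt{5 \frac{1}{-148} \left(-9\right) + 18982} = \sqrt{5 \left(- \frac{1}{148}\right) \left(-9\right) + 18982} = \sqrt{\frac{45}{148} + 18982} = \sqrt{\frac{2809381}{148}} = \frac{\sqrt{103947097}}{74}$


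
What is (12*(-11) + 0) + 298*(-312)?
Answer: -93108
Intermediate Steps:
(12*(-11) + 0) + 298*(-312) = (-132 + 0) - 92976 = -132 - 92976 = -93108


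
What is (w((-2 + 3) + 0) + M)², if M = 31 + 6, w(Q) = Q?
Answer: 1444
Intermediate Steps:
M = 37
(w((-2 + 3) + 0) + M)² = (((-2 + 3) + 0) + 37)² = ((1 + 0) + 37)² = (1 + 37)² = 38² = 1444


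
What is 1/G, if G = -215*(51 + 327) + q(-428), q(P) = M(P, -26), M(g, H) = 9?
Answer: -1/81261 ≈ -1.2306e-5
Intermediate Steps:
q(P) = 9
G = -81261 (G = -215*(51 + 327) + 9 = -215*378 + 9 = -81270 + 9 = -81261)
1/G = 1/(-81261) = -1/81261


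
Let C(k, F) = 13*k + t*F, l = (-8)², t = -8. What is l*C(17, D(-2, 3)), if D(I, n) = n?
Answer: 12608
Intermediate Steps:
l = 64
C(k, F) = -8*F + 13*k (C(k, F) = 13*k - 8*F = -8*F + 13*k)
l*C(17, D(-2, 3)) = 64*(-8*3 + 13*17) = 64*(-24 + 221) = 64*197 = 12608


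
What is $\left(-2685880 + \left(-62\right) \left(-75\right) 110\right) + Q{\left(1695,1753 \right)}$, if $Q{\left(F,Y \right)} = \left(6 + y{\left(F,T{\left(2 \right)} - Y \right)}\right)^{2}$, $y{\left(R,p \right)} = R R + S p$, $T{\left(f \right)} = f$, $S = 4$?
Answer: $8214108590349$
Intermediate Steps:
$y{\left(R,p \right)} = R^{2} + 4 p$ ($y{\left(R,p \right)} = R R + 4 p = R^{2} + 4 p$)
$Q{\left(F,Y \right)} = \left(14 + F^{2} - 4 Y\right)^{2}$ ($Q{\left(F,Y \right)} = \left(6 + \left(F^{2} + 4 \left(2 - Y\right)\right)\right)^{2} = \left(6 - \left(-8 - F^{2} + 4 Y\right)\right)^{2} = \left(6 + \left(8 + F^{2} - 4 Y\right)\right)^{2} = \left(14 + F^{2} - 4 Y\right)^{2}$)
$\left(-2685880 + \left(-62\right) \left(-75\right) 110\right) + Q{\left(1695,1753 \right)} = \left(-2685880 + \left(-62\right) \left(-75\right) 110\right) + \left(14 + 1695^{2} - 7012\right)^{2} = \left(-2685880 + 4650 \cdot 110\right) + \left(14 + 2873025 - 7012\right)^{2} = \left(-2685880 + 511500\right) + 2866027^{2} = -2174380 + 8214110764729 = 8214108590349$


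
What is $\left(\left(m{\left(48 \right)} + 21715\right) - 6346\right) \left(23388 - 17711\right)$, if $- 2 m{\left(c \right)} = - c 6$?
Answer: $88067301$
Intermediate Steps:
$m{\left(c \right)} = 3 c$ ($m{\left(c \right)} = - \frac{- c 6}{2} = - \frac{\left(-6\right) c}{2} = 3 c$)
$\left(\left(m{\left(48 \right)} + 21715\right) - 6346\right) \left(23388 - 17711\right) = \left(\left(3 \cdot 48 + 21715\right) - 6346\right) \left(23388 - 17711\right) = \left(\left(144 + 21715\right) - 6346\right) 5677 = \left(21859 - 6346\right) 5677 = 15513 \cdot 5677 = 88067301$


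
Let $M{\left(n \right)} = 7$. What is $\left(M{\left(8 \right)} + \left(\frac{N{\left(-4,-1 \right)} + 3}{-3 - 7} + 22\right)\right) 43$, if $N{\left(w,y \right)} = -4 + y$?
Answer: $\frac{6278}{5} \approx 1255.6$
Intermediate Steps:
$\left(M{\left(8 \right)} + \left(\frac{N{\left(-4,-1 \right)} + 3}{-3 - 7} + 22\right)\right) 43 = \left(7 + \left(\frac{\left(-4 - 1\right) + 3}{-3 - 7} + 22\right)\right) 43 = \left(7 + \left(\frac{-5 + 3}{-10} + 22\right)\right) 43 = \left(7 + \left(\left(-2\right) \left(- \frac{1}{10}\right) + 22\right)\right) 43 = \left(7 + \left(\frac{1}{5} + 22\right)\right) 43 = \left(7 + \frac{111}{5}\right) 43 = \frac{146}{5} \cdot 43 = \frac{6278}{5}$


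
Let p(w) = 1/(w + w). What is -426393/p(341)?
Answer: -290800026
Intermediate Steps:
p(w) = 1/(2*w)
-426393/p(341) = -426393/((1/2)/341) = -426393/((1/2)*(1/341)) = -426393/1/682 = -426393*682 = -290800026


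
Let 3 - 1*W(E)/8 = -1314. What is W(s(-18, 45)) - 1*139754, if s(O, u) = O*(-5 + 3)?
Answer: -129218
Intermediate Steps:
s(O, u) = -2*O (s(O, u) = O*(-2) = -2*O)
W(E) = 10536 (W(E) = 24 - 8*(-1314) = 24 + 10512 = 10536)
W(s(-18, 45)) - 1*139754 = 10536 - 1*139754 = 10536 - 139754 = -129218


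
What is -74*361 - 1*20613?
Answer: -47327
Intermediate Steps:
-74*361 - 1*20613 = -26714 - 20613 = -47327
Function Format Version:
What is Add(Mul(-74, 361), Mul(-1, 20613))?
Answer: -47327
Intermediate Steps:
Add(Mul(-74, 361), Mul(-1, 20613)) = Add(-26714, -20613) = -47327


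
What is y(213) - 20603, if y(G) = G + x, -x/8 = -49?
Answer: -19998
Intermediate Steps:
x = 392 (x = -8*(-49) = 392)
y(G) = 392 + G (y(G) = G + 392 = 392 + G)
y(213) - 20603 = (392 + 213) - 20603 = 605 - 20603 = -19998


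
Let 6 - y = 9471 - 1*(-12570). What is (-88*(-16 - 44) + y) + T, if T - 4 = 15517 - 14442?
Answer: -15676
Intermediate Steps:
T = 1079 (T = 4 + (15517 - 14442) = 4 + 1075 = 1079)
y = -22035 (y = 6 - (9471 - 1*(-12570)) = 6 - (9471 + 12570) = 6 - 1*22041 = 6 - 22041 = -22035)
(-88*(-16 - 44) + y) + T = (-88*(-16 - 44) - 22035) + 1079 = (-88*(-60) - 22035) + 1079 = (5280 - 22035) + 1079 = -16755 + 1079 = -15676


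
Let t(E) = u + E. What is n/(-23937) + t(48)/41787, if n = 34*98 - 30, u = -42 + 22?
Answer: -45770146/333418473 ≈ -0.13728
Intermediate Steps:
u = -20
n = 3302 (n = 3332 - 30 = 3302)
t(E) = -20 + E
n/(-23937) + t(48)/41787 = 3302/(-23937) + (-20 + 48)/41787 = 3302*(-1/23937) + 28*(1/41787) = -3302/23937 + 28/41787 = -45770146/333418473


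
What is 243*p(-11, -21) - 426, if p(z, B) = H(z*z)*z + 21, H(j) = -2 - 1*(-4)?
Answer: -669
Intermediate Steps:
H(j) = 2 (H(j) = -2 + 4 = 2)
p(z, B) = 21 + 2*z (p(z, B) = 2*z + 21 = 21 + 2*z)
243*p(-11, -21) - 426 = 243*(21 + 2*(-11)) - 426 = 243*(21 - 22) - 426 = 243*(-1) - 426 = -243 - 426 = -669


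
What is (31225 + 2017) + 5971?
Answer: 39213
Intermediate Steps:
(31225 + 2017) + 5971 = 33242 + 5971 = 39213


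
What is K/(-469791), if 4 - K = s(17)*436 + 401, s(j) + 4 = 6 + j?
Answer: 8681/469791 ≈ 0.018478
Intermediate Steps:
s(j) = 2 + j (s(j) = -4 + (6 + j) = 2 + j)
K = -8681 (K = 4 - ((2 + 17)*436 + 401) = 4 - (19*436 + 401) = 4 - (8284 + 401) = 4 - 1*8685 = 4 - 8685 = -8681)
K/(-469791) = -8681/(-469791) = -8681*(-1/469791) = 8681/469791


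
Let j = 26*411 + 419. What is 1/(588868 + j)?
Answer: 1/599973 ≈ 1.6667e-6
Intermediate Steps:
j = 11105 (j = 10686 + 419 = 11105)
1/(588868 + j) = 1/(588868 + 11105) = 1/599973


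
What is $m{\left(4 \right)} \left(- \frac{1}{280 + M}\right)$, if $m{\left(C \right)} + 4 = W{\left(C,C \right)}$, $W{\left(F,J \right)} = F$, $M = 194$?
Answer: $0$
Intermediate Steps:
$m{\left(C \right)} = -4 + C$
$m{\left(4 \right)} \left(- \frac{1}{280 + M}\right) = \left(-4 + 4\right) \left(- \frac{1}{280 + 194}\right) = 0 \left(- \frac{1}{474}\right) = 0$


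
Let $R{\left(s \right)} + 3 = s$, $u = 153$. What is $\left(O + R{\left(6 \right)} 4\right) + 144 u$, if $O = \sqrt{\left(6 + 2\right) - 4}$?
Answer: $22046$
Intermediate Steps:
$R{\left(s \right)} = -3 + s$
$O = 2$ ($O = \sqrt{8 - 4} = \sqrt{4} = 2$)
$\left(O + R{\left(6 \right)} 4\right) + 144 u = \left(2 + \left(-3 + 6\right) 4\right) + 144 \cdot 153 = \left(2 + 3 \cdot 4\right) + 22032 = \left(2 + 12\right) + 22032 = 14 + 22032 = 22046$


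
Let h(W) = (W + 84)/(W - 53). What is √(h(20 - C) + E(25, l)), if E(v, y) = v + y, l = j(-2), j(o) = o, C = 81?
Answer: √296286/114 ≈ 4.7747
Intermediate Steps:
l = -2
h(W) = (84 + W)/(-53 + W)
√(h(20 - C) + E(25, l)) = √((84 + (20 - 1*81))/(-53 + (20 - 1*81)) + (25 - 2)) = √((84 + (20 - 81))/(-53 + (20 - 81)) + 23) = √((84 - 61)/(-53 - 61) + 23) = √(23/(-114) + 23) = √(-1/114*23 + 23) = √(-23/114 + 23) = √(2599/114) = √296286/114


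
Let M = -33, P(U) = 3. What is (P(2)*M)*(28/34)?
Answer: -1386/17 ≈ -81.529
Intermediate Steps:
(P(2)*M)*(28/34) = (3*(-33))*(28/34) = -2772/34 = -99*14/17 = -1386/17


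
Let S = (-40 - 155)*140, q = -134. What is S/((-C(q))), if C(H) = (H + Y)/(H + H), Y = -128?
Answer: 3658200/131 ≈ 27925.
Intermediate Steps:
C(H) = (-128 + H)/(2*H) (C(H) = (H - 128)/(H + H) = (-128 + H)/((2*H)) = (-128 + H)*(1/(2*H)) = (-128 + H)/(2*H))
S = -27300 (S = -195*140 = -27300)
S/((-C(q))) = -27300*268/(-128 - 134) = -27300/((-(-1)*(-262)/(2*134))) = -27300/((-1*131/134)) = -27300/(-131/134) = -27300*(-134/131) = 3658200/131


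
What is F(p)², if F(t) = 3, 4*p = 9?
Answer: 9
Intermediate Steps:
p = 9/4 (p = (¼)*9 = 9/4 ≈ 2.2500)
F(p)² = 3² = 9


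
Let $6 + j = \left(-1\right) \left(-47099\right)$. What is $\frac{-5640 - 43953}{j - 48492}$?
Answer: $\frac{49593}{1399} \approx 35.449$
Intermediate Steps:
$j = 47093$ ($j = -6 - -47099 = -6 + 47099 = 47093$)
$\frac{-5640 - 43953}{j - 48492} = \frac{-5640 - 43953}{47093 - 48492} = - \frac{49593}{-1399} = \left(-49593\right) \left(- \frac{1}{1399}\right) = \frac{49593}{1399}$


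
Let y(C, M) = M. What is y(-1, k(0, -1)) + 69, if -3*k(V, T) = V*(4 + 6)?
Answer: 69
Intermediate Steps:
k(V, T) = -10*V/3 (k(V, T) = -V*(4 + 6)/3 = -V*10/3 = -10*V/3)
y(-1, k(0, -1)) + 69 = -10/3*0 + 69 = 0 + 69 = 69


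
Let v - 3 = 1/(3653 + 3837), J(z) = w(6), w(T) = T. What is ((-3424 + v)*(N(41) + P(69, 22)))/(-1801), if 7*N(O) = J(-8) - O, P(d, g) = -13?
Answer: -230609601/6744745 ≈ -34.191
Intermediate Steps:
J(z) = 6
N(O) = 6/7 - O/7 (N(O) = (6 - O)/7 = 6/7 - O/7)
v = 22471/7490 (v = 3 + 1/(3653 + 3837) = 3 + 1/7490 = 22471/7490 ≈ 3.0001)
((-3424 + v)*(N(41) + P(69, 22)))/(-1801) = ((-3424 + 22471/7490)*((6/7 - 1/7*41) - 13))/(-1801) = -25623289*((6/7 - 41/7) - 13)/7490*(-1/1801) = -25623289*(-5 - 13)/7490*(-1/1801) = -25623289/7490*(-18)*(-1/1801) = (230609601/3745)*(-1/1801) = -230609601/6744745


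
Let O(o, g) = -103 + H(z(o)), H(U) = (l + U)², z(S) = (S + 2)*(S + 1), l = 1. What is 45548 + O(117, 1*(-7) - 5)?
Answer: 197251294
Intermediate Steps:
z(S) = (1 + S)*(2 + S) (z(S) = (2 + S)*(1 + S) = (1 + S)*(2 + S))
H(U) = (1 + U)²
O(o, g) = -103 + (3 + o² + 3*o)² (O(o, g) = -103 + (1 + (2 + o² + 3*o))² = -103 + (3 + o² + 3*o)²)
45548 + O(117, 1*(-7) - 5) = 45548 + (-103 + (3 + 117² + 3*117)²) = 45548 + (-103 + (3 + 13689 + 351)²) = 45548 + (-103 + 14043²) = 45548 + (-103 + 197205849) = 45548 + 197205746 = 197251294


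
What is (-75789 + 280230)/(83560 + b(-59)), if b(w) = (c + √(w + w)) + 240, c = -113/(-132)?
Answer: 298513732101156/122361496550401 - 3562179984*I*√118/122361496550401 ≈ 2.4396 - 0.00031624*I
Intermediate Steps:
c = 113/132 (c = -113*(-1/132) = 113/132 ≈ 0.85606)
b(w) = 31793/132 + √2*√w (b(w) = (113/132 + √(w + w)) + 240 = (113/132 + √(2*w)) + 240 = (113/132 + √2*√w) + 240 = 31793/132 + √2*√w)
(-75789 + 280230)/(83560 + b(-59)) = (-75789 + 280230)/(83560 + (31793/132 + √2*√(-59))) = 204441/(83560 + (31793/132 + √2*(I*√59))) = 204441/(83560 + (31793/132 + I*√118)) = 204441/(11061713/132 + I*√118)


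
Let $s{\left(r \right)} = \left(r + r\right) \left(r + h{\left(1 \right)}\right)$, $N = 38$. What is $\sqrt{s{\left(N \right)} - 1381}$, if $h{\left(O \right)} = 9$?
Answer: $\sqrt{2191} \approx 46.808$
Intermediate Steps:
$s{\left(r \right)} = 2 r \left(9 + r\right)$ ($s{\left(r \right)} = \left(r + r\right) \left(r + 9\right) = 2 r \left(9 + r\right)$)
$\sqrt{s{\left(N \right)} - 1381} = \sqrt{2 \cdot 38 \left(9 + 38\right) - 1381} = \sqrt{2 \cdot 38 \cdot 47 - 1381} = \sqrt{3572 - 1381} = \sqrt{2191}$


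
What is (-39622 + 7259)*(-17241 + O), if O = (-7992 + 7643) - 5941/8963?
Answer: 5102515987293/8963 ≈ 5.6929e+8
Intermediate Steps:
O = -3134028/8963 (O = -349 - 5941*1/8963 = -349 - 5941/8963 = -3134028/8963 ≈ -349.66)
(-39622 + 7259)*(-17241 + O) = (-39622 + 7259)*(-17241 - 3134028/8963) = -32363*(-157665111/8963) = 5102515987293/8963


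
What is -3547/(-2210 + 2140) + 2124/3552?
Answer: 531151/10360 ≈ 51.269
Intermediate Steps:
-3547/(-2210 + 2140) + 2124/3552 = -3547/(-70) + 2124*(1/3552) = -3547*(-1/70) + 177/296 = 3547/70 + 177/296 = 531151/10360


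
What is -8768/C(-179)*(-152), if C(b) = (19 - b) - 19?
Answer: 1332736/179 ≈ 7445.5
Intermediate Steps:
C(b) = -b
-8768/C(-179)*(-152) = -8768/((-1*(-179)))*(-152) = -8768/179*(-152) = 1332736/179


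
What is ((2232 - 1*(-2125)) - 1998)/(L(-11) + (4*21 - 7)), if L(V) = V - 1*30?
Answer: 2359/36 ≈ 65.528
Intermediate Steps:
L(V) = -30 + V (L(V) = V - 30 = -30 + V)
((2232 - 1*(-2125)) - 1998)/(L(-11) + (4*21 - 7)) = ((2232 - 1*(-2125)) - 1998)/((-30 - 11) + (4*21 - 7)) = ((2232 + 2125) - 1998)/(-41 + (84 - 7)) = (4357 - 1998)/(-41 + 77) = 2359/36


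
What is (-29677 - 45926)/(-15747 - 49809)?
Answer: 25201/21852 ≈ 1.1533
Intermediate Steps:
(-29677 - 45926)/(-15747 - 49809) = -75603/(-65556) = -75603*(-1/65556) = 25201/21852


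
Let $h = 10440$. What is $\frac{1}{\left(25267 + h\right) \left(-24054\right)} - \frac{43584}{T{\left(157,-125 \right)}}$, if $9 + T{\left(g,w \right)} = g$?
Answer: $- \frac{9358532755525}{31779158586} \approx -294.49$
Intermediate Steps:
$T{\left(g,w \right)} = -9 + g$
$\frac{1}{\left(25267 + h\right) \left(-24054\right)} - \frac{43584}{T{\left(157,-125 \right)}} = \frac{1}{\left(25267 + 10440\right) \left(-24054\right)} - \frac{43584}{-9 + 157} = \frac{1}{35707} \left(- \frac{1}{24054}\right) - \frac{43584}{148} = \frac{1}{35707} \left(- \frac{1}{24054}\right) - \frac{10896}{37} = - \frac{1}{858896178} - \frac{10896}{37} = - \frac{9358532755525}{31779158586}$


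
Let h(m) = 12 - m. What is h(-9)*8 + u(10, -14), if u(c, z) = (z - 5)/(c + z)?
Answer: 691/4 ≈ 172.75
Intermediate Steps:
u(c, z) = (-5 + z)/(c + z)
h(-9)*8 + u(10, -14) = (12 - 1*(-9))*8 + (-5 - 14)/(10 - 14) = (12 + 9)*8 - 19/(-4) = 21*8 - ¼*(-19) = 168 + 19/4 = 691/4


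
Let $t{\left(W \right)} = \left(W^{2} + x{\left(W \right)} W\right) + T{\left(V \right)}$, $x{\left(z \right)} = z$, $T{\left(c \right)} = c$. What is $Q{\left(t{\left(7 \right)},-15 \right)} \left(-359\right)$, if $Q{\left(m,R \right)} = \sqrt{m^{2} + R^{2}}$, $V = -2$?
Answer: $- 1077 \sqrt{1049} \approx -34882.0$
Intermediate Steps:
$t{\left(W \right)} = -2 + 2 W^{2}$ ($t{\left(W \right)} = \left(W^{2} + W W\right) - 2 = \left(W^{2} + W^{2}\right) - 2 = 2 W^{2} - 2 = -2 + 2 W^{2}$)
$Q{\left(m,R \right)} = \sqrt{R^{2} + m^{2}}$
$Q{\left(t{\left(7 \right)},-15 \right)} \left(-359\right) = \sqrt{\left(-15\right)^{2} + \left(-2 + 2 \cdot 7^{2}\right)^{2}} \left(-359\right) = \sqrt{225 + \left(-2 + 2 \cdot 49\right)^{2}} \left(-359\right) = \sqrt{225 + \left(-2 + 98\right)^{2}} \left(-359\right) = \sqrt{225 + 96^{2}} \left(-359\right) = \sqrt{225 + 9216} \left(-359\right) = \sqrt{9441} \left(-359\right) = 3 \sqrt{1049} \left(-359\right) = - 1077 \sqrt{1049}$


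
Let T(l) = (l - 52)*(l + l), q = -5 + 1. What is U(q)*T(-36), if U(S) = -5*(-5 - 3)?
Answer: 253440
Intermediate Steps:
q = -4
U(S) = 40 (U(S) = -5*(-8) = 40)
T(l) = 2*l*(-52 + l) (T(l) = (-52 + l)*(2*l) = 2*l*(-52 + l))
U(q)*T(-36) = 40*(2*(-36)*(-52 - 36)) = 40*(2*(-36)*(-88)) = 40*6336 = 253440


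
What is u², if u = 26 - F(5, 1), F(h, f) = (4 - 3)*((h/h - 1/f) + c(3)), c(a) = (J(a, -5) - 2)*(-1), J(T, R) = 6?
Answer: 900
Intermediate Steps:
c(a) = -4 (c(a) = (6 - 2)*(-1) = 4*(-1) = -4)
F(h, f) = -3 - 1/f (F(h, f) = (4 - 3)*((h/h - 1/f) - 4) = 1*((1 - 1/f) - 4) = 1*(-3 - 1/f) = -3 - 1/f)
u = 30 (u = 26 - (-3 - 1/1) = 26 - (-3 - 1*1) = 26 - (-3 - 1) = 26 - 1*(-4) = 26 + 4 = 30)
u² = 30² = 900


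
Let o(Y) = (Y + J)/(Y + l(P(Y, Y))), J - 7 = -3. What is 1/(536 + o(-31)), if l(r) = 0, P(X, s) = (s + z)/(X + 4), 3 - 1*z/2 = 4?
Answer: 31/16643 ≈ 0.0018626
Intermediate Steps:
z = -2 (z = 6 - 2*4 = 6 - 8 = -2)
P(X, s) = (-2 + s)/(4 + X) (P(X, s) = (s - 2)/(X + 4) = (-2 + s)/(4 + X))
J = 4 (J = 7 - 3 = 4)
o(Y) = (4 + Y)/Y (o(Y) = (Y + 4)/(Y + 0) = (4 + Y)/Y)
1/(536 + o(-31)) = 1/(536 + (4 - 31)/(-31)) = 1/(536 - 1/31*(-27)) = 1/(536 + 27/31) = 1/(16643/31) = 31/16643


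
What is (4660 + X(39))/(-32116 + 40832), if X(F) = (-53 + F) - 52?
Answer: 2297/4358 ≈ 0.52708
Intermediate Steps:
X(F) = -105 + F
(4660 + X(39))/(-32116 + 40832) = (4660 + (-105 + 39))/(-32116 + 40832) = (4660 - 66)/8716 = 4594*(1/8716) = 2297/4358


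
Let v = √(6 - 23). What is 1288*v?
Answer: 1288*I*√17 ≈ 5310.6*I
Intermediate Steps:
v = I*√17 (v = √(-17) = I*√17 ≈ 4.1231*I)
1288*v = 1288*(I*√17) = 1288*I*√17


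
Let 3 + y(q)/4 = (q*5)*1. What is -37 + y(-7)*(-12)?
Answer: 1787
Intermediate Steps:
y(q) = -12 + 20*q (y(q) = -12 + 4*((q*5)*1) = -12 + 4*((5*q)*1) = -12 + 4*(5*q) = -12 + 20*q)
-37 + y(-7)*(-12) = -37 + (-12 + 20*(-7))*(-12) = -37 + (-12 - 140)*(-12) = -37 - 152*(-12) = -37 + 1824 = 1787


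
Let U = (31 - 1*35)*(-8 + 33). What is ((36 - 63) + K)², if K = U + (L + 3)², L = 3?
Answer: 8281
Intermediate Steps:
U = -100 (U = (31 - 35)*25 = -4*25 = -100)
K = -64 (K = -100 + (3 + 3)² = -100 + 6² = -100 + 36 = -64)
((36 - 63) + K)² = ((36 - 63) - 64)² = (-27 - 64)² = (-91)² = 8281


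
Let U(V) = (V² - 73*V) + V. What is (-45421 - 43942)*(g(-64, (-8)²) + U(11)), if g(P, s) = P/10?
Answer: 302672481/5 ≈ 6.0535e+7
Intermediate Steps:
U(V) = V² - 72*V
g(P, s) = P/10 (g(P, s) = P*(⅒) = P/10)
(-45421 - 43942)*(g(-64, (-8)²) + U(11)) = (-45421 - 43942)*((⅒)*(-64) + 11*(-72 + 11)) = -89363*(-32/5 + 11*(-61)) = -89363*(-32/5 - 671) = -89363*(-3387/5) = 302672481/5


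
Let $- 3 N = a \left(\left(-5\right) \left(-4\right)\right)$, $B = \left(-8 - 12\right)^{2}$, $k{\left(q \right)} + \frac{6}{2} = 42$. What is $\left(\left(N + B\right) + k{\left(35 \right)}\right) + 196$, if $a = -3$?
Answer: $655$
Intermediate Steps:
$k{\left(q \right)} = 39$ ($k{\left(q \right)} = -3 + 42 = 39$)
$B = 400$ ($B = \left(-20\right)^{2} = 400$)
$N = 20$ ($N = - \frac{\left(-3\right) \left(\left(-5\right) \left(-4\right)\right)}{3} = - \frac{\left(-3\right) 20}{3} = \left(- \frac{1}{3}\right) \left(-60\right) = 20$)
$\left(\left(N + B\right) + k{\left(35 \right)}\right) + 196 = \left(\left(20 + 400\right) + 39\right) + 196 = \left(420 + 39\right) + 196 = 459 + 196 = 655$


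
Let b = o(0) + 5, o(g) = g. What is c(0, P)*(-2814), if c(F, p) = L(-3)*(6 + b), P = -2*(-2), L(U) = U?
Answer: 92862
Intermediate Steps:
P = 4
b = 5 (b = 0 + 5 = 5)
c(F, p) = -33 (c(F, p) = -3*(6 + 5) = -3*11 = -33)
c(0, P)*(-2814) = -33*(-2814) = 92862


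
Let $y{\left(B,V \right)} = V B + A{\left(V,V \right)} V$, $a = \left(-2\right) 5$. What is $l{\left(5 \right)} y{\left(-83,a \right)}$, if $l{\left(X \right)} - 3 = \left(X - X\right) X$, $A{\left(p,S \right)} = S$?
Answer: $2790$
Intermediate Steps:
$a = -10$
$l{\left(X \right)} = 3$ ($l{\left(X \right)} = 3 + \left(X - X\right) X = 3 + 0 X = 3 + 0 = 3$)
$y{\left(B,V \right)} = V^{2} + B V$ ($y{\left(B,V \right)} = V B + V V = B V + V^{2} = V^{2} + B V$)
$l{\left(5 \right)} y{\left(-83,a \right)} = 3 \left(- 10 \left(-83 - 10\right)\right) = 3 \left(\left(-10\right) \left(-93\right)\right) = 3 \cdot 930 = 2790$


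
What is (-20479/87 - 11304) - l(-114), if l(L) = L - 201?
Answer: -976522/87 ≈ -11224.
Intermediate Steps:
l(L) = -201 + L
(-20479/87 - 11304) - l(-114) = (-20479/87 - 11304) - (-201 - 114) = (-20479*1/87 - 11304) - 1*(-315) = (-20479/87 - 11304) + 315 = -1003927/87 + 315 = -976522/87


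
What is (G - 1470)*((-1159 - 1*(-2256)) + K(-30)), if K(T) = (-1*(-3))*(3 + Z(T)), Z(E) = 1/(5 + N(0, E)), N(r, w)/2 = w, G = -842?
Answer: -140632024/55 ≈ -2.5569e+6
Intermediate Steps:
N(r, w) = 2*w
Z(E) = 1/(5 + 2*E)
K(T) = 9 + 3/(5 + 2*T) (K(T) = (-1*(-3))*(3 + 1/(5 + 2*T)) = 3*(3 + 1/(5 + 2*T)) = 9 + 3/(5 + 2*T))
(G - 1470)*((-1159 - 1*(-2256)) + K(-30)) = (-842 - 1470)*((-1159 - 1*(-2256)) + 6*(8 + 3*(-30))/(5 + 2*(-30))) = -2312*((-1159 + 2256) + 6*(8 - 90)/(5 - 60)) = -2312*(1097 + 6*(-82)/(-55)) = -2312*(1097 + 6*(-1/55)*(-82)) = -2312*(1097 + 492/55) = -2312*60827/55 = -140632024/55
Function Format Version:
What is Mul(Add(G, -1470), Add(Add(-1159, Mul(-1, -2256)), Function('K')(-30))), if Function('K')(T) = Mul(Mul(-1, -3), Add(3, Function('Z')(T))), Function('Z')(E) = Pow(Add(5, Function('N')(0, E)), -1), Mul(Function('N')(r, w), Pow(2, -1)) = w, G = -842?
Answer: Rational(-140632024, 55) ≈ -2.5569e+6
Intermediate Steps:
Function('N')(r, w) = Mul(2, w)
Function('Z')(E) = Pow(Add(5, Mul(2, E)), -1)
Function('K')(T) = Add(9, Mul(3, Pow(Add(5, Mul(2, T)), -1))) (Function('K')(T) = Mul(Mul(-1, -3), Add(3, Pow(Add(5, Mul(2, T)), -1))) = Mul(3, Add(3, Pow(Add(5, Mul(2, T)), -1))) = Add(9, Mul(3, Pow(Add(5, Mul(2, T)), -1))))
Mul(Add(G, -1470), Add(Add(-1159, Mul(-1, -2256)), Function('K')(-30))) = Mul(Add(-842, -1470), Add(Add(-1159, Mul(-1, -2256)), Mul(6, Pow(Add(5, Mul(2, -30)), -1), Add(8, Mul(3, -30))))) = Mul(-2312, Add(Add(-1159, 2256), Mul(6, Pow(Add(5, -60), -1), Add(8, -90)))) = Mul(-2312, Add(1097, Mul(6, Pow(-55, -1), -82))) = Mul(-2312, Add(1097, Mul(6, Rational(-1, 55), -82))) = Mul(-2312, Add(1097, Rational(492, 55))) = Mul(-2312, Rational(60827, 55)) = Rational(-140632024, 55)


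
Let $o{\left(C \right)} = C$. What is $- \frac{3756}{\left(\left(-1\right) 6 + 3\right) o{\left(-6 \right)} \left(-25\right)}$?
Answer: $\frac{626}{75} \approx 8.3467$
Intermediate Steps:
$- \frac{3756}{\left(\left(-1\right) 6 + 3\right) o{\left(-6 \right)} \left(-25\right)} = - \frac{3756}{\left(\left(-1\right) 6 + 3\right) \left(-6\right) \left(-25\right)} = - \frac{3756}{\left(-6 + 3\right) \left(-6\right) \left(-25\right)} = - \frac{3756}{\left(-3\right) \left(-6\right) \left(-25\right)} = - \frac{3756}{18 \left(-25\right)} = - \frac{3756}{-450} = \left(-3756\right) \left(- \frac{1}{450}\right) = \frac{626}{75}$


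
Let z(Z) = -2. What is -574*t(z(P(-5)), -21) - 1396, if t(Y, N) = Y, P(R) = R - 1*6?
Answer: -248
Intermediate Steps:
P(R) = -6 + R (P(R) = R - 6 = -6 + R)
-574*t(z(P(-5)), -21) - 1396 = -574*(-2) - 1396 = 1148 - 1396 = -248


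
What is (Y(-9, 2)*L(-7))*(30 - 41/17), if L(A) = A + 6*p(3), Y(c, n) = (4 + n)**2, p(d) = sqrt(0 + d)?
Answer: -118188/17 + 101304*sqrt(3)/17 ≈ 3369.2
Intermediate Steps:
p(d) = sqrt(d)
L(A) = A + 6*sqrt(3)
(Y(-9, 2)*L(-7))*(30 - 41/17) = ((4 + 2)**2*(-7 + 6*sqrt(3)))*(30 - 41/17) = (6**2*(-7 + 6*sqrt(3)))*(30 - 41/17) = (36*(-7 + 6*sqrt(3)))*(30 - 1*41/17) = (-252 + 216*sqrt(3))*(30 - 41/17) = (-252 + 216*sqrt(3))*(469/17) = -118188/17 + 101304*sqrt(3)/17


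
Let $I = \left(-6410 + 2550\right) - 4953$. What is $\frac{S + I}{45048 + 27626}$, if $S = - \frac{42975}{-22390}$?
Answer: $- \frac{39456019}{325434172} \approx -0.12124$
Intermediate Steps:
$S = \frac{8595}{4478}$ ($S = \left(-42975\right) \left(- \frac{1}{22390}\right) = \frac{8595}{4478} \approx 1.9194$)
$I = -8813$ ($I = -3860 - 4953 = -8813$)
$\frac{S + I}{45048 + 27626} = \frac{\frac{8595}{4478} - 8813}{45048 + 27626} = - \frac{39456019}{4478 \cdot 72674} = \left(- \frac{39456019}{4478}\right) \frac{1}{72674} = - \frac{39456019}{325434172}$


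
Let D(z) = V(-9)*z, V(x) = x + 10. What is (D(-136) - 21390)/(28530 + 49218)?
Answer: -10763/38874 ≈ -0.27687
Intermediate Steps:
V(x) = 10 + x
D(z) = z (D(z) = (10 - 9)*z = 1*z = z)
(D(-136) - 21390)/(28530 + 49218) = (-136 - 21390)/(28530 + 49218) = -21526/77748 = -21526*1/77748 = -10763/38874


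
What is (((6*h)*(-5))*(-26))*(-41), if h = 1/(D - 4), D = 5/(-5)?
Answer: 6396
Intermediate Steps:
D = -1 (D = 5*(-⅕) = -1)
h = -⅕ (h = 1/(-1 - 4) = 1/(-5) = -⅕ ≈ -0.20000)
(((6*h)*(-5))*(-26))*(-41) = (((6*(-⅕))*(-5))*(-26))*(-41) = (-6/5*(-5)*(-26))*(-41) = (6*(-26))*(-41) = -156*(-41) = 6396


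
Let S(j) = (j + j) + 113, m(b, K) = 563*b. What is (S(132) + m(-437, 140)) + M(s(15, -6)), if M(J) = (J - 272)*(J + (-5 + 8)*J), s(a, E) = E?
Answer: -238982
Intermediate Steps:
S(j) = 113 + 2*j (S(j) = 2*j + 113 = 113 + 2*j)
M(J) = 4*J*(-272 + J) (M(J) = (-272 + J)*(J + 3*J) = (-272 + J)*(4*J) = 4*J*(-272 + J))
(S(132) + m(-437, 140)) + M(s(15, -6)) = ((113 + 2*132) + 563*(-437)) + 4*(-6)*(-272 - 6) = ((113 + 264) - 246031) + 4*(-6)*(-278) = (377 - 246031) + 6672 = -245654 + 6672 = -238982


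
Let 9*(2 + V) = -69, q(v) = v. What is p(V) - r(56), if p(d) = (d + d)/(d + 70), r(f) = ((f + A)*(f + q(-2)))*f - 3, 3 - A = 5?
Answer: -29556091/181 ≈ -1.6329e+5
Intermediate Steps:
A = -2 (A = 3 - 1*5 = 3 - 5 = -2)
V = -29/3 (V = -2 + (1/9)*(-69) = -2 - 23/3 = -29/3 ≈ -9.6667)
r(f) = -3 + f*(-2 + f)**2 (r(f) = ((f - 2)*(f - 2))*f - 3 = ((-2 + f)*(-2 + f))*f - 3 = (-2 + f)**2*f - 3 = f*(-2 + f)**2 - 3 = -3 + f*(-2 + f)**2)
p(d) = 2*d/(70 + d) (p(d) = (2*d)/(70 + d) = 2*d/(70 + d))
p(V) - r(56) = 2*(-29/3)/(70 - 29/3) - (-3 + 56**3 - 4*56**2 + 4*56) = 2*(-29/3)/(181/3) - (-3 + 175616 - 4*3136 + 224) = 2*(-29/3)*(3/181) - (-3 + 175616 - 12544 + 224) = -58/181 - 1*163293 = -58/181 - 163293 = -29556091/181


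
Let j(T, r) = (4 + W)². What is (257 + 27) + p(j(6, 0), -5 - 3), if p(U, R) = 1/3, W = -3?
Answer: 853/3 ≈ 284.33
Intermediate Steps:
j(T, r) = 1 (j(T, r) = (4 - 3)² = 1² = 1)
p(U, R) = ⅓
(257 + 27) + p(j(6, 0), -5 - 3) = (257 + 27) + ⅓ = 284 + ⅓ = 853/3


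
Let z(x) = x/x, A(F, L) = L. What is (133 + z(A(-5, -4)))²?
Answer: 17956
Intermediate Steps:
z(x) = 1
(133 + z(A(-5, -4)))² = (133 + 1)² = 134² = 17956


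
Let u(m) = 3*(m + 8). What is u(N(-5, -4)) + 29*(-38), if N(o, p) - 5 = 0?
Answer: -1063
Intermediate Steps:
N(o, p) = 5 (N(o, p) = 5 + 0 = 5)
u(m) = 24 + 3*m (u(m) = 3*(8 + m) = 24 + 3*m)
u(N(-5, -4)) + 29*(-38) = (24 + 3*5) + 29*(-38) = (24 + 15) - 1102 = 39 - 1102 = -1063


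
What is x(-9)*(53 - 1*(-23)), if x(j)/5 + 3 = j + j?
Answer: -7980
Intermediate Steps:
x(j) = -15 + 10*j (x(j) = -15 + 5*(j + j) = -15 + 5*(2*j) = -15 + 10*j)
x(-9)*(53 - 1*(-23)) = (-15 + 10*(-9))*(53 - 1*(-23)) = (-15 - 90)*(53 + 23) = -105*76 = -7980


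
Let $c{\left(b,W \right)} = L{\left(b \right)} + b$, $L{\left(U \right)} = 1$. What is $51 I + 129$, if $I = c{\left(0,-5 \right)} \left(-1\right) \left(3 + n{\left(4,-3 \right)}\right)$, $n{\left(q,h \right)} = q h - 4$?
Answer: $792$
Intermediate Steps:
$n{\left(q,h \right)} = -4 + h q$ ($n{\left(q,h \right)} = h q - 4 = -4 + h q$)
$c{\left(b,W \right)} = 1 + b$
$I = 13$ ($I = \left(1 + 0\right) \left(-1\right) \left(3 - 16\right) = 1 \left(-1\right) \left(3 - 16\right) = - (3 - 16) = \left(-1\right) \left(-13\right) = 13$)
$51 I + 129 = 51 \cdot 13 + 129 = 663 + 129 = 792$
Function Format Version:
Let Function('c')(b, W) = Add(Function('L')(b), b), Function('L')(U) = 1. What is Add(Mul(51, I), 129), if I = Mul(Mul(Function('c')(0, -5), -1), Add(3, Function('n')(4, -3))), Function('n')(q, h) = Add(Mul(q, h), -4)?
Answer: 792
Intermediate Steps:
Function('n')(q, h) = Add(-4, Mul(h, q)) (Function('n')(q, h) = Add(Mul(h, q), -4) = Add(-4, Mul(h, q)))
Function('c')(b, W) = Add(1, b)
I = 13 (I = Mul(Mul(Add(1, 0), -1), Add(3, Add(-4, Mul(-3, 4)))) = Mul(Mul(1, -1), Add(3, Add(-4, -12))) = Mul(-1, Add(3, -16)) = Mul(-1, -13) = 13)
Add(Mul(51, I), 129) = Add(Mul(51, 13), 129) = Add(663, 129) = 792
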